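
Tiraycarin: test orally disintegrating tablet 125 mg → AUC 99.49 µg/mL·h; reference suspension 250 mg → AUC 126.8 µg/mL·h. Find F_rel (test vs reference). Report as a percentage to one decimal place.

F_rel = (AUC_test/D_test) / (AUC_ref/D_ref)
      = (99.49/125) / (126.8/250)
      = 0.79592 / 0.5072 = 1.5692 = 156.92%

F_rel = 156.9%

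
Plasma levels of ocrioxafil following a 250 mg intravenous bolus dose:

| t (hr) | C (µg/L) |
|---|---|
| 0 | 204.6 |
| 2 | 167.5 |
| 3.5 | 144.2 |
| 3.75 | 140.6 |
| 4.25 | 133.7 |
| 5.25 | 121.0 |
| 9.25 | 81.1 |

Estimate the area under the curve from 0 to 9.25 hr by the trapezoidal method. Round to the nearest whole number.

Trapezoidal AUC_0→9.25:
  [0→2]: (204.6+167.5)/2 × 2 = 372.1
  [2→3.5]: (167.5+144.2)/2 × 1.5 = 233.775
  [3.5→3.75]: (144.2+140.6)/2 × 0.25 = 35.6
  [3.75→4.25]: (140.6+133.7)/2 × 0.5 = 68.575
  [4.25→5.25]: (133.7+121.0)/2 × 1 = 127.35
  [5.25→9.25]: (121.0+81.1)/2 × 4 = 404.2
  Sum = 1241.6 µg/L·hr

AUC = 1242 µg/L·hr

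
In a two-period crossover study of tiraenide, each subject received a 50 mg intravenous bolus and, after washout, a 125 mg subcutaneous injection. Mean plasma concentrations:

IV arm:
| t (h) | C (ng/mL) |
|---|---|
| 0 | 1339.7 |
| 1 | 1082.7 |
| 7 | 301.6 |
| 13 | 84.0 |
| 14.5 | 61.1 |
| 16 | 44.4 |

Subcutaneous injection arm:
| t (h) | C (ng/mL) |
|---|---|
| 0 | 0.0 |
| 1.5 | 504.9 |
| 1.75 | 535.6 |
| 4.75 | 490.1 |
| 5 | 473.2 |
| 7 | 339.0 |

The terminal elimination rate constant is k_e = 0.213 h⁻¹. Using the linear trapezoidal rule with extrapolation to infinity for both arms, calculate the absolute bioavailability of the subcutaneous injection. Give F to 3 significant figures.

Trapezoidal AUC_0→16 (IV):
  [0→1]: (1339.7+1082.7)/2 × 1 = 1211.2
  [1→7]: (1082.7+301.6)/2 × 6 = 4152.9
  [7→13]: (301.6+84.0)/2 × 6 = 1156.8
  [13→14.5]: (84.0+61.1)/2 × 1.5 = 108.825
  [14.5→16]: (61.1+44.4)/2 × 1.5 = 79.125
  Sum = 6708.85 ng/mL·h
IV tail: 44.4/0.213 = 208.451; AUC_iv,0→∞ = 6708.85 + 208.451 = 6917.301 ng/mL·h
Trapezoidal AUC_0→7 (subcutaneous injection):
  [0→1.5]: (0.0+504.9)/2 × 1.5 = 378.675
  [1.5→1.75]: (504.9+535.6)/2 × 0.25 = 130.0625
  [1.75→4.75]: (535.6+490.1)/2 × 3 = 1538.55
  [4.75→5]: (490.1+473.2)/2 × 0.25 = 120.4125
  [5→7]: (473.2+339.0)/2 × 2 = 812.2
  Sum = 2979.9 ng/mL·h
subcutaneous injection tail: 339.0/0.213 = 1591.549; AUC_ev,0→∞ = 2979.9 + 1591.549 = 4571.449 ng/mL·h
F = (AUC_ev/D_ev)/(AUC_iv/D_iv) = (4571.449/125)/(6917.301/50) = 36.571592/138.34602 = 0.2643

F = 0.264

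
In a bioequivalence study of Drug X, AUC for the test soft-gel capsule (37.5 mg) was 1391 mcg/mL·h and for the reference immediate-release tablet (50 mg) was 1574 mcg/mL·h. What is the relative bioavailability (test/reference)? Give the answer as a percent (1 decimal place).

F_rel = (AUC_test/D_test) / (AUC_ref/D_ref)
      = (1391/37.5) / (1574/50)
      = 37.0933 / 31.48 = 1.1783 = 117.83%

F_rel = 117.8%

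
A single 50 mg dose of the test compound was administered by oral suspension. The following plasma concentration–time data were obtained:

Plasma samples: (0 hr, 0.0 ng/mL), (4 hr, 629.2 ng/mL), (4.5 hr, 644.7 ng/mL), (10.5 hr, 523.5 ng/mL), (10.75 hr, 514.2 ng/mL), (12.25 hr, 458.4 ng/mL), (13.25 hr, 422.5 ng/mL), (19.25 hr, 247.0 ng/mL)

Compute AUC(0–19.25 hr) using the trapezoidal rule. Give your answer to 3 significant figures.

AUC = 8390 ng/mL·hr

Trapezoidal AUC_0→19.25:
  [0→4]: (0.0+629.2)/2 × 4 = 1258.4
  [4→4.5]: (629.2+644.7)/2 × 0.5 = 318.475
  [4.5→10.5]: (644.7+523.5)/2 × 6 = 3504.6
  [10.5→10.75]: (523.5+514.2)/2 × 0.25 = 129.7125
  [10.75→12.25]: (514.2+458.4)/2 × 1.5 = 729.45
  [12.25→13.25]: (458.4+422.5)/2 × 1 = 440.45
  [13.25→19.25]: (422.5+247.0)/2 × 6 = 2008.5
  Sum = 8389.5875 ng/mL·hr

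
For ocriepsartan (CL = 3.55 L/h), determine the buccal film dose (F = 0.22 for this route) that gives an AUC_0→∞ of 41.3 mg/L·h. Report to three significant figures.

Dose = 666 mg

Dose = CL × AUC_0→∞ / F
     = 3.55 × 41.3 / 0.22 = 666.432 mg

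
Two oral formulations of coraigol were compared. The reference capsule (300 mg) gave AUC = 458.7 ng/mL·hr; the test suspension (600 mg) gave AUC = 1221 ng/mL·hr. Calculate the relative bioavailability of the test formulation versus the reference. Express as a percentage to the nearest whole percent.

F_rel = 133%

F_rel = (AUC_test/D_test) / (AUC_ref/D_ref)
      = (1221/600) / (458.7/300)
      = 2.035 / 1.529 = 1.3309 = 133.09%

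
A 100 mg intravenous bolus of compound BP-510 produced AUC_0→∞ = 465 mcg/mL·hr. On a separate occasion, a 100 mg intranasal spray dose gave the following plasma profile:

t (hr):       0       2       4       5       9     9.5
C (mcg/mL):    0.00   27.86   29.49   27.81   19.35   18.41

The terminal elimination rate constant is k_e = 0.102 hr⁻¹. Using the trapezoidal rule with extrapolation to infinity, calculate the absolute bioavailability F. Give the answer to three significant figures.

F = 0.856

Trapezoidal AUC_0→9.5 (intranasal spray):
  [0→2]: (0.00+27.86)/2 × 2 = 27.86
  [2→4]: (27.86+29.49)/2 × 2 = 57.35
  [4→5]: (29.49+27.81)/2 × 1 = 28.65
  [5→9]: (27.81+19.35)/2 × 4 = 94.32
  [9→9.5]: (19.35+18.41)/2 × 0.5 = 9.44
  Sum = 217.62 mcg/mL·hr
Tail: C_last/k_e = 18.41/0.102 = 180.490
AUC_0→∞ (intranasal spray) = 217.62 + 180.490 = 398.11 mcg/mL·hr
F = (AUC_ev/D_ev)/(AUC_iv/D_iv) = (398.11/100)/(465/100) = 3.9811/4.65 = 0.8562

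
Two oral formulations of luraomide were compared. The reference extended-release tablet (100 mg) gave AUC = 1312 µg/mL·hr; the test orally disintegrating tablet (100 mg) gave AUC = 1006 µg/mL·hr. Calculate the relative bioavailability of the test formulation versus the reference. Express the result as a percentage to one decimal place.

F_rel = (AUC_test/D_test) / (AUC_ref/D_ref)
      = (1006/100) / (1312/100)
      = 10.06 / 13.12 = 0.7668 = 76.68%

F_rel = 76.7%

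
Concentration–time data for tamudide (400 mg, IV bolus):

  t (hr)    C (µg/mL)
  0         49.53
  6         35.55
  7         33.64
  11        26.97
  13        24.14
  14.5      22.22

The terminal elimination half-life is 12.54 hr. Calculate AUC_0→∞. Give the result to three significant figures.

Trapezoidal AUC_0→14.5:
  [0→6]: (49.53+35.55)/2 × 6 = 255.24
  [6→7]: (35.55+33.64)/2 × 1 = 34.595
  [7→11]: (33.64+26.97)/2 × 4 = 121.22
  [11→13]: (26.97+24.14)/2 × 2 = 51.11
  [13→14.5]: (24.14+22.22)/2 × 1.5 = 34.77
  Sum = 496.935 µg/mL·hr
k_e = ln2 / t½ = 0.693147 / 12.54 = 0.0553 hr^-1
Extrapolated tail: C_last / k_e = 22.22 / 0.0553 = 401.808
AUC_0→∞ = 496.935 + 401.808 = 898.743 µg/mL·hr

AUC = 899 µg/mL·hr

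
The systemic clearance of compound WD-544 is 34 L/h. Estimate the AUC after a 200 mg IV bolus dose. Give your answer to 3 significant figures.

AUC = 5.88 mg/L·h

AUC_0→∞ = Dose_iv / CL
        = 200 / 34 = 5.88235 mg/L·h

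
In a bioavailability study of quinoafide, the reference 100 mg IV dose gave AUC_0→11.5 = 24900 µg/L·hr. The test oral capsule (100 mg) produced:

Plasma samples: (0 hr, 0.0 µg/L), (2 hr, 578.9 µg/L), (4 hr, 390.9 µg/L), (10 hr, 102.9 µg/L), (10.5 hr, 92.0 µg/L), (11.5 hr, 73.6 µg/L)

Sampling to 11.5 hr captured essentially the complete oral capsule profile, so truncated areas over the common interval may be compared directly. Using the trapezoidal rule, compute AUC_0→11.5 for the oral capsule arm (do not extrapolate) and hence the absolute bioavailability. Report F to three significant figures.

Trapezoidal AUC_0→11.5 (oral capsule):
  [0→2]: (0.0+578.9)/2 × 2 = 578.9
  [2→4]: (578.9+390.9)/2 × 2 = 969.8
  [4→10]: (390.9+102.9)/2 × 6 = 1481.4
  [10→10.5]: (102.9+92.0)/2 × 0.5 = 48.725
  [10.5→11.5]: (92.0+73.6)/2 × 1 = 82.8
  Sum = 3161.625 µg/L·hr
F = (AUC_ev/D_ev)/(AUC_iv/D_iv) = (3161.625/100)/(24900/100) = 31.61625/249 = 0.1270

F = 0.127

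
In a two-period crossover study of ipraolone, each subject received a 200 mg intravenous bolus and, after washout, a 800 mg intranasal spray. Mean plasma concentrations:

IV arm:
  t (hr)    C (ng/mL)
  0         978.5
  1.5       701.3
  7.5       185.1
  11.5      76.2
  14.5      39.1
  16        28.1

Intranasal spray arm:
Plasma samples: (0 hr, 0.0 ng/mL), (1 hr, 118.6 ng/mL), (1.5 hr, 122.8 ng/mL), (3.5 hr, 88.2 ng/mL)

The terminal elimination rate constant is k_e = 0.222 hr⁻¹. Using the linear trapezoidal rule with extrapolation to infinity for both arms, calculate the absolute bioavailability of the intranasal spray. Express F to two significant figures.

Trapezoidal AUC_0→16 (IV):
  [0→1.5]: (978.5+701.3)/2 × 1.5 = 1259.85
  [1.5→7.5]: (701.3+185.1)/2 × 6 = 2659.2
  [7.5→11.5]: (185.1+76.2)/2 × 4 = 522.6
  [11.5→14.5]: (76.2+39.1)/2 × 3 = 172.95
  [14.5→16]: (39.1+28.1)/2 × 1.5 = 50.4
  Sum = 4665.0 ng/mL·hr
IV tail: 28.1/0.222 = 126.577; AUC_iv,0→∞ = 4665.0 + 126.577 = 4791.577 ng/mL·hr
Trapezoidal AUC_0→3.5 (intranasal spray):
  [0→1]: (0.0+118.6)/2 × 1 = 59.3
  [1→1.5]: (118.6+122.8)/2 × 0.5 = 60.35
  [1.5→3.5]: (122.8+88.2)/2 × 2 = 211.0
  Sum = 330.65 ng/mL·hr
intranasal spray tail: 88.2/0.222 = 397.297; AUC_ev,0→∞ = 330.65 + 397.297 = 727.947 ng/mL·hr
F = (AUC_ev/D_ev)/(AUC_iv/D_iv) = (727.947/800)/(4791.577/200) = 0.90993375/23.957885 = 0.0380

F = 0.038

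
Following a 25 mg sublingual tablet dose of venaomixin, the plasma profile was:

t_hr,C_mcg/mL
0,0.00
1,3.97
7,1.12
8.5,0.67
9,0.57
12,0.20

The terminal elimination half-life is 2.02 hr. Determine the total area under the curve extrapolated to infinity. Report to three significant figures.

Trapezoidal AUC_0→12:
  [0→1]: (0.00+3.97)/2 × 1 = 1.985
  [1→7]: (3.97+1.12)/2 × 6 = 15.27
  [7→8.5]: (1.12+0.67)/2 × 1.5 = 1.3425
  [8.5→9]: (0.67+0.57)/2 × 0.5 = 0.31
  [9→12]: (0.57+0.20)/2 × 3 = 1.155
  Sum = 20.0625 mcg/mL·hr
k_e = ln2 / t½ = 0.693147 / 2.02 = 0.3431 hr^-1
Extrapolated tail: C_last / k_e = 0.20 / 0.3431 = 0.583
AUC_0→∞ = 20.0625 + 0.583 = 20.6455 mcg/mL·hr

AUC = 20.6 mcg/mL·hr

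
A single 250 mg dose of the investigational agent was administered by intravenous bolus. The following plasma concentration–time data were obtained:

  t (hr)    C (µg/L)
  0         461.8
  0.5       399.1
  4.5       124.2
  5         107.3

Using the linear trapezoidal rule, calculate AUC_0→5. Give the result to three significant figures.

Trapezoidal AUC_0→5:
  [0→0.5]: (461.8+399.1)/2 × 0.5 = 215.225
  [0.5→4.5]: (399.1+124.2)/2 × 4 = 1046.6
  [4.5→5]: (124.2+107.3)/2 × 0.5 = 57.875
  Sum = 1319.7 µg/L·hr

AUC = 1320 µg/L·hr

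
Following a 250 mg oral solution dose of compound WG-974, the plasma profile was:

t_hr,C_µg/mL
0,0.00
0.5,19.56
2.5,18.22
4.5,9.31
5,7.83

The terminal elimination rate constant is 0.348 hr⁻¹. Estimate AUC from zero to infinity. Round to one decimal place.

AUC = 97.0 µg/mL·hr

Trapezoidal AUC_0→5:
  [0→0.5]: (0.00+19.56)/2 × 0.5 = 4.89
  [0.5→2.5]: (19.56+18.22)/2 × 2 = 37.78
  [2.5→4.5]: (18.22+9.31)/2 × 2 = 27.53
  [4.5→5]: (9.31+7.83)/2 × 0.5 = 4.285
  Sum = 74.485 µg/mL·hr
Extrapolated tail: C_last / k_e = 7.83 / 0.348 = 22.500
AUC_0→∞ = 74.485 + 22.500 = 96.985 µg/mL·hr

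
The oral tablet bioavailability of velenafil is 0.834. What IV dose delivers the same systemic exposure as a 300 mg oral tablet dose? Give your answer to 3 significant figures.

D_iv = 250 mg

Systemic exposure from an extravascular dose = F × D_ev, so the equivalent IV dose is F × D_ev.
D_iv = F × D_ev = 0.834 × 300 = 250.2 mg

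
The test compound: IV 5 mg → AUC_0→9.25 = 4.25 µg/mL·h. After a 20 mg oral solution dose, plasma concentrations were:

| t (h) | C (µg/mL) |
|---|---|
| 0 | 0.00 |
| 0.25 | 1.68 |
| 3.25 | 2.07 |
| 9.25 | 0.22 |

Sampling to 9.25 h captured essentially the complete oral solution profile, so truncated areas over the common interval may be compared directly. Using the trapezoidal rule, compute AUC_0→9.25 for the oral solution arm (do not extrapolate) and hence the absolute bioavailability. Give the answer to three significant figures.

Trapezoidal AUC_0→9.25 (oral solution):
  [0→0.25]: (0.00+1.68)/2 × 0.25 = 0.21
  [0.25→3.25]: (1.68+2.07)/2 × 3 = 5.625
  [3.25→9.25]: (2.07+0.22)/2 × 6 = 6.87
  Sum = 12.705 µg/mL·h
F = (AUC_ev/D_ev)/(AUC_iv/D_iv) = (12.705/20)/(4.25/5) = 0.63525/0.85 = 0.7474

F = 0.747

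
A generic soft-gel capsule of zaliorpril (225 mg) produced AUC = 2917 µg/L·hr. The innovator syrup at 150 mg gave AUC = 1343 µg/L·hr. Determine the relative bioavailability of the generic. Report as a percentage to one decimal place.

F_rel = (AUC_test/D_test) / (AUC_ref/D_ref)
      = (2917/225) / (1343/150)
      = 12.9644 / 8.95333 = 1.4480 = 144.80%

F_rel = 144.8%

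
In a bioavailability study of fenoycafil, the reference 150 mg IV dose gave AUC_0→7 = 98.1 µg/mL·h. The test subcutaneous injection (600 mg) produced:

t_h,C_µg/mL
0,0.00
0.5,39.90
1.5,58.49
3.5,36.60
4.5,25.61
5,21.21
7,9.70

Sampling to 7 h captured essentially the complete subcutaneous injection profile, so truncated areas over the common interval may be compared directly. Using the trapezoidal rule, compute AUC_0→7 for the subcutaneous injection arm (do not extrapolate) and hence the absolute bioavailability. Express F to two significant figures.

Trapezoidal AUC_0→7 (subcutaneous injection):
  [0→0.5]: (0.00+39.90)/2 × 0.5 = 9.975
  [0.5→1.5]: (39.90+58.49)/2 × 1 = 49.195
  [1.5→3.5]: (58.49+36.60)/2 × 2 = 95.09
  [3.5→4.5]: (36.60+25.61)/2 × 1 = 31.105
  [4.5→5]: (25.61+21.21)/2 × 0.5 = 11.705
  [5→7]: (21.21+9.70)/2 × 2 = 30.91
  Sum = 227.98 µg/mL·h
F = (AUC_ev/D_ev)/(AUC_iv/D_iv) = (227.98/600)/(98.1/150) = 0.379967/0.654 = 0.5810

F = 0.58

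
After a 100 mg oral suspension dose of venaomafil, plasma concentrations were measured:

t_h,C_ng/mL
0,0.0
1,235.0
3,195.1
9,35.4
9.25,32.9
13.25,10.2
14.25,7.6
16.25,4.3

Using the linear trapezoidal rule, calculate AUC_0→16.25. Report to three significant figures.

Trapezoidal AUC_0→16.25:
  [0→1]: (0.0+235.0)/2 × 1 = 117.5
  [1→3]: (235.0+195.1)/2 × 2 = 430.1
  [3→9]: (195.1+35.4)/2 × 6 = 691.5
  [9→9.25]: (35.4+32.9)/2 × 0.25 = 8.5375
  [9.25→13.25]: (32.9+10.2)/2 × 4 = 86.2
  [13.25→14.25]: (10.2+7.6)/2 × 1 = 8.9
  [14.25→16.25]: (7.6+4.3)/2 × 2 = 11.9
  Sum = 1354.6375 ng/mL·h

AUC = 1350 ng/mL·h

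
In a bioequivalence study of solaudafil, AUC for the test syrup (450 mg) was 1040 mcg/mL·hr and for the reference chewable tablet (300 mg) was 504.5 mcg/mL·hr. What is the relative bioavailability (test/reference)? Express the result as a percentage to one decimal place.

F_rel = 137.4%

F_rel = (AUC_test/D_test) / (AUC_ref/D_ref)
      = (1040/450) / (504.5/300)
      = 2.31111 / 1.68167 = 1.3743 = 137.43%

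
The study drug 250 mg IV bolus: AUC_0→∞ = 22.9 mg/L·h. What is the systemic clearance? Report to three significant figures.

CL = Dose_iv / AUC_0→∞
   = 250 / 22.9 = 10.917 L/h

CL = 10.9 L/h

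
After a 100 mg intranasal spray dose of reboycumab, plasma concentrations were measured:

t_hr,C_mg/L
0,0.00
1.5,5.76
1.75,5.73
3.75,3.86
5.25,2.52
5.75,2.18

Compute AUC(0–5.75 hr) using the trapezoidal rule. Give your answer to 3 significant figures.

AUC = 21.3 mg/L·hr

Trapezoidal AUC_0→5.75:
  [0→1.5]: (0.00+5.76)/2 × 1.5 = 4.32
  [1.5→1.75]: (5.76+5.73)/2 × 0.25 = 1.43625
  [1.75→3.75]: (5.73+3.86)/2 × 2 = 9.59
  [3.75→5.25]: (3.86+2.52)/2 × 1.5 = 4.785
  [5.25→5.75]: (2.52+2.18)/2 × 0.5 = 1.175
  Sum = 21.30625 mg/L·hr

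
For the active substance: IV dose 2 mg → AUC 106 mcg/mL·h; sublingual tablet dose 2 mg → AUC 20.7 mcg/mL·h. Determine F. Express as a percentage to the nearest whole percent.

F = 20%

F = (AUC_ev / D_ev) / (AUC_iv / D_iv)
  = (20.7/2) / (106/2)
  = 10.35 / 53 = 0.1953
  = 19.53%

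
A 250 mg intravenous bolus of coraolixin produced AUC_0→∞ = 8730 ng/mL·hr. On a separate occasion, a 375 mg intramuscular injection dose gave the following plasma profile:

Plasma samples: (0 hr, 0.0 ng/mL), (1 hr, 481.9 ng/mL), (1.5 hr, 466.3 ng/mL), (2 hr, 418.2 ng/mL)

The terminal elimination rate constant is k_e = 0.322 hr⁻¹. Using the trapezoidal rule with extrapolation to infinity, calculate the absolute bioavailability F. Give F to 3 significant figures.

F = 0.153

Trapezoidal AUC_0→2 (intramuscular injection):
  [0→1]: (0.0+481.9)/2 × 1 = 240.95
  [1→1.5]: (481.9+466.3)/2 × 0.5 = 237.05
  [1.5→2]: (466.3+418.2)/2 × 0.5 = 221.125
  Sum = 699.125 ng/mL·hr
Tail: C_last/k_e = 418.2/0.322 = 1298.758
AUC_0→∞ (intramuscular injection) = 699.125 + 1298.758 = 1997.883 ng/mL·hr
F = (AUC_ev/D_ev)/(AUC_iv/D_iv) = (1997.883/375)/(8730/250) = 5.327688/34.92 = 0.1526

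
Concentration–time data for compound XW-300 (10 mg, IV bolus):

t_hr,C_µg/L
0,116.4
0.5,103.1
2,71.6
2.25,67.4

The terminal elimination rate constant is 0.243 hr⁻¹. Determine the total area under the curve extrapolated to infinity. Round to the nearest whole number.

AUC = 481 µg/L·hr

Trapezoidal AUC_0→2.25:
  [0→0.5]: (116.4+103.1)/2 × 0.5 = 54.875
  [0.5→2]: (103.1+71.6)/2 × 1.5 = 131.025
  [2→2.25]: (71.6+67.4)/2 × 0.25 = 17.375
  Sum = 203.275 µg/L·hr
Extrapolated tail: C_last / k_e = 67.4 / 0.243 = 277.366
AUC_0→∞ = 203.275 + 277.366 = 480.641 µg/L·hr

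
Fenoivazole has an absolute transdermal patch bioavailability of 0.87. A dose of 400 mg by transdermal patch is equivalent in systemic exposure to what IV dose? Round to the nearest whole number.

D_iv = 348 mg

Systemic exposure from an extravascular dose = F × D_ev, so the equivalent IV dose is F × D_ev.
D_iv = F × D_ev = 0.87 × 400 = 348 mg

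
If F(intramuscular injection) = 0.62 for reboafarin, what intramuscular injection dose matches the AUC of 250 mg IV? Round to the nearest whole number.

D_intramuscular = 403 mg

For equal systemic exposure: F × D_ev = D_iv
D_ev = D_iv / F = 250 / 0.62 = 403.226 mg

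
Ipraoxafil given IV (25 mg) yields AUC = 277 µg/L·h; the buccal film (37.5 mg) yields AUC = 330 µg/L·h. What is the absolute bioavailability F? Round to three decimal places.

F = 0.794

F = (AUC_ev / D_ev) / (AUC_iv / D_iv)
  = (330/37.5) / (277/25)
  = 8.8 / 11.08 = 0.7942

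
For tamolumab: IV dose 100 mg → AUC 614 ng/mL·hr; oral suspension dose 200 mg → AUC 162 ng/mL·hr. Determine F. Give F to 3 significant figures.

F = (AUC_ev / D_ev) / (AUC_iv / D_iv)
  = (162/200) / (614/100)
  = 0.81 / 6.14 = 0.1319

F = 0.132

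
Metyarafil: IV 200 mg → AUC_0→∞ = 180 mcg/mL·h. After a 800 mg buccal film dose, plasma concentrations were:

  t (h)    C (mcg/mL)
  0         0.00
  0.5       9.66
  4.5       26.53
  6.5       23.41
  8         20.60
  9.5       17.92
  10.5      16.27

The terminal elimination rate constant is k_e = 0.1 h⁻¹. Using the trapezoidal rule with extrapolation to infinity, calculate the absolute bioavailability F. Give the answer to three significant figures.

Trapezoidal AUC_0→10.5 (buccal film):
  [0→0.5]: (0.00+9.66)/2 × 0.5 = 2.415
  [0.5→4.5]: (9.66+26.53)/2 × 4 = 72.38
  [4.5→6.5]: (26.53+23.41)/2 × 2 = 49.94
  [6.5→8]: (23.41+20.60)/2 × 1.5 = 33.0075
  [8→9.5]: (20.60+17.92)/2 × 1.5 = 28.89
  [9.5→10.5]: (17.92+16.27)/2 × 1 = 17.095
  Sum = 203.7275 mcg/mL·h
Tail: C_last/k_e = 16.27/0.1 = 162.700
AUC_0→∞ (buccal film) = 203.7275 + 162.700 = 366.4275 mcg/mL·h
F = (AUC_ev/D_ev)/(AUC_iv/D_iv) = (366.4275/800)/(180/200) = 0.458034/0.9 = 0.5089

F = 0.509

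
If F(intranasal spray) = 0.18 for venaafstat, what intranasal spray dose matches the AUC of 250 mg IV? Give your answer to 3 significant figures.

D_intranasal = 1390 mg

For equal systemic exposure: F × D_ev = D_iv
D_ev = D_iv / F = 250 / 0.18 = 1388.89 mg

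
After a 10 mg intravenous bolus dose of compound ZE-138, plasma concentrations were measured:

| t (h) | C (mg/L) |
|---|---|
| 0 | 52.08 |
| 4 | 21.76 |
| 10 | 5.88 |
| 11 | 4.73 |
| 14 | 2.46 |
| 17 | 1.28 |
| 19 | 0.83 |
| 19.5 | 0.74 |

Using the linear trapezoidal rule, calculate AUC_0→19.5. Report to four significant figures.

Trapezoidal AUC_0→19.5:
  [0→4]: (52.08+21.76)/2 × 4 = 147.68
  [4→10]: (21.76+5.88)/2 × 6 = 82.92
  [10→11]: (5.88+4.73)/2 × 1 = 5.305
  [11→14]: (4.73+2.46)/2 × 3 = 10.785
  [14→17]: (2.46+1.28)/2 × 3 = 5.61
  [17→19]: (1.28+0.83)/2 × 2 = 2.11
  [19→19.5]: (0.83+0.74)/2 × 0.5 = 0.3925
  Sum = 254.8025 mg/L·h

AUC = 254.8 mg/L·h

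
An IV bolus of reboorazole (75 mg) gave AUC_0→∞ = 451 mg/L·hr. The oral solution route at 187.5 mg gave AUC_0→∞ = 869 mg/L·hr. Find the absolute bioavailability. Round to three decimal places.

F = (AUC_ev / D_ev) / (AUC_iv / D_iv)
  = (869/187.5) / (451/75)
  = 4.63467 / 6.01333 = 0.7707

F = 0.771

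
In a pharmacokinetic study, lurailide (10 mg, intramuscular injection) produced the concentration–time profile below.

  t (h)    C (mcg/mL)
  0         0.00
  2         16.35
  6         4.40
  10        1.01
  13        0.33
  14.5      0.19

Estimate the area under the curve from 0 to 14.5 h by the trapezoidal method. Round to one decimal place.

Trapezoidal AUC_0→14.5:
  [0→2]: (0.00+16.35)/2 × 2 = 16.35
  [2→6]: (16.35+4.40)/2 × 4 = 41.5
  [6→10]: (4.40+1.01)/2 × 4 = 10.82
  [10→13]: (1.01+0.33)/2 × 3 = 2.01
  [13→14.5]: (0.33+0.19)/2 × 1.5 = 0.39
  Sum = 71.07 mcg/mL·h

AUC = 71.1 mcg/mL·h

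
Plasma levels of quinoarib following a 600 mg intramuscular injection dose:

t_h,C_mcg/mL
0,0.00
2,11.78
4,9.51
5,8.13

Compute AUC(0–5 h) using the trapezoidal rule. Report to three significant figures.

AUC = 41.9 mcg/mL·h

Trapezoidal AUC_0→5:
  [0→2]: (0.00+11.78)/2 × 2 = 11.78
  [2→4]: (11.78+9.51)/2 × 2 = 21.29
  [4→5]: (9.51+8.13)/2 × 1 = 8.82
  Sum = 41.89 mcg/mL·h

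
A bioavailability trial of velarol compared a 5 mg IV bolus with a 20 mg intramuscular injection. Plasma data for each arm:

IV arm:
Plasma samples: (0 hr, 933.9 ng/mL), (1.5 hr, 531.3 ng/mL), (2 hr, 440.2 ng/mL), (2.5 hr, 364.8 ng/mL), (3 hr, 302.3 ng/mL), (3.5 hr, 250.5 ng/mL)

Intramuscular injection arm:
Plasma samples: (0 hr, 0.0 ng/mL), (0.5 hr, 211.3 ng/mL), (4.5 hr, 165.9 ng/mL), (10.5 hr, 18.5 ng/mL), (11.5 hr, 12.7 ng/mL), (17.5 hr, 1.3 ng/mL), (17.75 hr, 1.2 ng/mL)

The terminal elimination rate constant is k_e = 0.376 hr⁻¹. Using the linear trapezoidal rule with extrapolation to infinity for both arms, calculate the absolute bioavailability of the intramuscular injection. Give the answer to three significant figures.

F = 0.141

Trapezoidal AUC_0→3.5 (IV):
  [0→1.5]: (933.9+531.3)/2 × 1.5 = 1098.9
  [1.5→2]: (531.3+440.2)/2 × 0.5 = 242.875
  [2→2.5]: (440.2+364.8)/2 × 0.5 = 201.25
  [2.5→3]: (364.8+302.3)/2 × 0.5 = 166.775
  [3→3.5]: (302.3+250.5)/2 × 0.5 = 138.2
  Sum = 1848.0 ng/mL·hr
IV tail: 250.5/0.376 = 666.223; AUC_iv,0→∞ = 1848.0 + 666.223 = 2514.223 ng/mL·hr
Trapezoidal AUC_0→17.75 (intramuscular injection):
  [0→0.5]: (0.0+211.3)/2 × 0.5 = 52.825
  [0.5→4.5]: (211.3+165.9)/2 × 4 = 754.4
  [4.5→10.5]: (165.9+18.5)/2 × 6 = 553.2
  [10.5→11.5]: (18.5+12.7)/2 × 1 = 15.6
  [11.5→17.5]: (12.7+1.3)/2 × 6 = 42.0
  [17.5→17.75]: (1.3+1.2)/2 × 0.25 = 0.3125
  Sum = 1418.3375 ng/mL·hr
intramuscular injection tail: 1.2/0.376 = 3.191; AUC_ev,0→∞ = 1418.3375 + 3.191 = 1421.5285 ng/mL·hr
F = (AUC_ev/D_ev)/(AUC_iv/D_iv) = (1421.5285/20)/(2514.223/5) = 71.076425/502.8446 = 0.1413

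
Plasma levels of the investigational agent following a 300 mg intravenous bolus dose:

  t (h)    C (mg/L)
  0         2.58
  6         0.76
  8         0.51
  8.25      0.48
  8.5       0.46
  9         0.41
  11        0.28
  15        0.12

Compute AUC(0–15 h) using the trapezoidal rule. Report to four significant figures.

AUC = 13.24 mg/L·h

Trapezoidal AUC_0→15:
  [0→6]: (2.58+0.76)/2 × 6 = 10.02
  [6→8]: (0.76+0.51)/2 × 2 = 1.27
  [8→8.25]: (0.51+0.48)/2 × 0.25 = 0.12375
  [8.25→8.5]: (0.48+0.46)/2 × 0.25 = 0.1175
  [8.5→9]: (0.46+0.41)/2 × 0.5 = 0.2175
  [9→11]: (0.41+0.28)/2 × 2 = 0.69
  [11→15]: (0.28+0.12)/2 × 4 = 0.8
  Sum = 13.23875 mg/L·h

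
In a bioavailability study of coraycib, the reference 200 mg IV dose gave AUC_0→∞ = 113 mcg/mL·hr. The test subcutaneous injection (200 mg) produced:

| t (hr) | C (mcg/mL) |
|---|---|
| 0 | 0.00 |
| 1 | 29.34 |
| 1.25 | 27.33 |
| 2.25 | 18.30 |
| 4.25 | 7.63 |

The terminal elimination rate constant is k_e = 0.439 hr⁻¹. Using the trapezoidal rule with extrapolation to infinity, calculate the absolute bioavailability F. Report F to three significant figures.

Trapezoidal AUC_0→4.25 (subcutaneous injection):
  [0→1]: (0.00+29.34)/2 × 1 = 14.67
  [1→1.25]: (29.34+27.33)/2 × 0.25 = 7.08375
  [1.25→2.25]: (27.33+18.30)/2 × 1 = 22.815
  [2.25→4.25]: (18.30+7.63)/2 × 2 = 25.93
  Sum = 70.49875 mcg/mL·hr
Tail: C_last/k_e = 7.63/0.439 = 17.380
AUC_0→∞ (subcutaneous injection) = 70.49875 + 17.380 = 87.87875 mcg/mL·hr
F = (AUC_ev/D_ev)/(AUC_iv/D_iv) = (87.87875/200)/(113/200) = 0.43939375/0.565 = 0.7777

F = 0.778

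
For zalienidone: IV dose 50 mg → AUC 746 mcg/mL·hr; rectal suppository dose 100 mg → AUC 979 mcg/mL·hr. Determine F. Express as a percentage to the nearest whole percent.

F = (AUC_ev / D_ev) / (AUC_iv / D_iv)
  = (979/100) / (746/50)
  = 9.79 / 14.92 = 0.6562
  = 65.62%

F = 66%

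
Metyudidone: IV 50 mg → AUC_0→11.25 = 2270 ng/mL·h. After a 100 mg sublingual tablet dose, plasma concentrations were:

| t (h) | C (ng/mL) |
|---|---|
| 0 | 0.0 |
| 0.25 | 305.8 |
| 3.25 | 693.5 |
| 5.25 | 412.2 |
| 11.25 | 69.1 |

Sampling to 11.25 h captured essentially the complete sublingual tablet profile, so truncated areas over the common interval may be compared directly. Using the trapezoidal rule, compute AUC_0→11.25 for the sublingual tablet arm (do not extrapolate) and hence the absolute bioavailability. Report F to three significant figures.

Trapezoidal AUC_0→11.25 (sublingual tablet):
  [0→0.25]: (0.0+305.8)/2 × 0.25 = 38.225
  [0.25→3.25]: (305.8+693.5)/2 × 3 = 1498.95
  [3.25→5.25]: (693.5+412.2)/2 × 2 = 1105.7
  [5.25→11.25]: (412.2+69.1)/2 × 6 = 1443.9
  Sum = 4086.775 ng/mL·h
F = (AUC_ev/D_ev)/(AUC_iv/D_iv) = (4086.775/100)/(2270/50) = 40.86775/45.4 = 0.9002

F = 0.900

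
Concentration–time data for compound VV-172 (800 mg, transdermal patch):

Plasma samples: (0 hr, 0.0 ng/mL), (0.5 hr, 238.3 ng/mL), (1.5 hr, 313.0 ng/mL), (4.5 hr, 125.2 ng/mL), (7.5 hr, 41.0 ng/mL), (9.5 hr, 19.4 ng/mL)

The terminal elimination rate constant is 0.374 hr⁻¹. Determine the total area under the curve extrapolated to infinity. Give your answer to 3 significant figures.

AUC = 1350 ng/mL·hr

Trapezoidal AUC_0→9.5:
  [0→0.5]: (0.0+238.3)/2 × 0.5 = 59.575
  [0.5→1.5]: (238.3+313.0)/2 × 1 = 275.65
  [1.5→4.5]: (313.0+125.2)/2 × 3 = 657.3
  [4.5→7.5]: (125.2+41.0)/2 × 3 = 249.3
  [7.5→9.5]: (41.0+19.4)/2 × 2 = 60.4
  Sum = 1302.225 ng/mL·hr
Extrapolated tail: C_last / k_e = 19.4 / 0.374 = 51.872
AUC_0→∞ = 1302.225 + 51.872 = 1354.097 ng/mL·hr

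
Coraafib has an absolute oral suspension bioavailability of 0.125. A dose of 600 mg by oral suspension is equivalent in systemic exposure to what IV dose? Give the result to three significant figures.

D_iv = 75.0 mg

Systemic exposure from an extravascular dose = F × D_ev, so the equivalent IV dose is F × D_ev.
D_iv = F × D_ev = 0.125 × 600 = 75 mg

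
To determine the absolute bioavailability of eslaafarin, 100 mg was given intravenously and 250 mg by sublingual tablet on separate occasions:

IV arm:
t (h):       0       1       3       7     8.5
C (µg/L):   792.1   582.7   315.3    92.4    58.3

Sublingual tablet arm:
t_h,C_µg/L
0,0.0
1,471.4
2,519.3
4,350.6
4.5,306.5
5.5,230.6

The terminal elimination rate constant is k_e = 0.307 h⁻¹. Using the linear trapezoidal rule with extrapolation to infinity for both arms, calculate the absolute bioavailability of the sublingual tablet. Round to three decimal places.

Trapezoidal AUC_0→8.5 (IV):
  [0→1]: (792.1+582.7)/2 × 1 = 687.4
  [1→3]: (582.7+315.3)/2 × 2 = 898.0
  [3→7]: (315.3+92.4)/2 × 4 = 815.4
  [7→8.5]: (92.4+58.3)/2 × 1.5 = 113.025
  Sum = 2513.825 µg/L·h
IV tail: 58.3/0.307 = 189.902; AUC_iv,0→∞ = 2513.825 + 189.902 = 2703.727 µg/L·h
Trapezoidal AUC_0→5.5 (sublingual tablet):
  [0→1]: (0.0+471.4)/2 × 1 = 235.7
  [1→2]: (471.4+519.3)/2 × 1 = 495.35
  [2→4]: (519.3+350.6)/2 × 2 = 869.9
  [4→4.5]: (350.6+306.5)/2 × 0.5 = 164.275
  [4.5→5.5]: (306.5+230.6)/2 × 1 = 268.55
  Sum = 2033.775 µg/L·h
sublingual tablet tail: 230.6/0.307 = 751.140; AUC_ev,0→∞ = 2033.775 + 751.140 = 2784.915 µg/L·h
F = (AUC_ev/D_ev)/(AUC_iv/D_iv) = (2784.915/250)/(2703.727/100) = 11.13966/27.03727 = 0.4120

F = 0.412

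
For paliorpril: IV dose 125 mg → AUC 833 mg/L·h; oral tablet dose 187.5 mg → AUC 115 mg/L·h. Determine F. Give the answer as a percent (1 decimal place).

F = 9.2%

F = (AUC_ev / D_ev) / (AUC_iv / D_iv)
  = (115/187.5) / (833/125)
  = 0.613333 / 6.664 = 0.0920
  = 9.20%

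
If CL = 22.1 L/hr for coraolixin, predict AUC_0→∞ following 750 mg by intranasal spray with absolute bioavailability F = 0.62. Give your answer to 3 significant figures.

AUC = 21.0 mg/L·hr

AUC_0→∞ = F × Dose / CL
        = 0.62 × 750 / 22.1 = 21.0407 mg/L·hr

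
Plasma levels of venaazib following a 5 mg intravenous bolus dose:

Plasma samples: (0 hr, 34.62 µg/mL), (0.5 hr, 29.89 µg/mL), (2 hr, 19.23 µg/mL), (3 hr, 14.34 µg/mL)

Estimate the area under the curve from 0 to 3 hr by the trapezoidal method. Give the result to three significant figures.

AUC = 69.8 µg/mL·hr

Trapezoidal AUC_0→3:
  [0→0.5]: (34.62+29.89)/2 × 0.5 = 16.1275
  [0.5→2]: (29.89+19.23)/2 × 1.5 = 36.84
  [2→3]: (19.23+14.34)/2 × 1 = 16.785
  Sum = 69.7525 µg/mL·hr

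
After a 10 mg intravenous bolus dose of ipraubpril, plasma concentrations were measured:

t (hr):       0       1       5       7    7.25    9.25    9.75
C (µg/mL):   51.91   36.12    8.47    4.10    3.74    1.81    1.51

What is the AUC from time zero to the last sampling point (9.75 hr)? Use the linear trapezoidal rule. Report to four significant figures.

AUC = 153.1 µg/mL·hr

Trapezoidal AUC_0→9.75:
  [0→1]: (51.91+36.12)/2 × 1 = 44.015
  [1→5]: (36.12+8.47)/2 × 4 = 89.18
  [5→7]: (8.47+4.10)/2 × 2 = 12.57
  [7→7.25]: (4.10+3.74)/2 × 0.25 = 0.98
  [7.25→9.25]: (3.74+1.81)/2 × 2 = 5.55
  [9.25→9.75]: (1.81+1.51)/2 × 0.5 = 0.83
  Sum = 153.125 µg/mL·hr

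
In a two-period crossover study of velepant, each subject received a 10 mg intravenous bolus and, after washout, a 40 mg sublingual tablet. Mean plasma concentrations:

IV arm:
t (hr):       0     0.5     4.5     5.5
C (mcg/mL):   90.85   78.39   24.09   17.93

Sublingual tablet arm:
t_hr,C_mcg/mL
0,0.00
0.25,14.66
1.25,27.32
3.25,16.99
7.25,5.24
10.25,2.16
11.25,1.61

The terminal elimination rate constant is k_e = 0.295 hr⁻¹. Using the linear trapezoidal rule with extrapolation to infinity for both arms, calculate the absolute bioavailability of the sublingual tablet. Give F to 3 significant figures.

F = 0.0988

Trapezoidal AUC_0→5.5 (IV):
  [0→0.5]: (90.85+78.39)/2 × 0.5 = 42.31
  [0.5→4.5]: (78.39+24.09)/2 × 4 = 204.96
  [4.5→5.5]: (24.09+17.93)/2 × 1 = 21.01
  Sum = 268.28 mcg/mL·hr
IV tail: 17.93/0.295 = 60.780; AUC_iv,0→∞ = 268.28 + 60.780 = 329.06 mcg/mL·hr
Trapezoidal AUC_0→11.25 (sublingual tablet):
  [0→0.25]: (0.00+14.66)/2 × 0.25 = 1.8325
  [0.25→1.25]: (14.66+27.32)/2 × 1 = 20.99
  [1.25→3.25]: (27.32+16.99)/2 × 2 = 44.31
  [3.25→7.25]: (16.99+5.24)/2 × 4 = 44.46
  [7.25→10.25]: (5.24+2.16)/2 × 3 = 11.1
  [10.25→11.25]: (2.16+1.61)/2 × 1 = 1.885
  Sum = 124.5775 mcg/mL·hr
sublingual tablet tail: 1.61/0.295 = 5.458; AUC_ev,0→∞ = 124.5775 + 5.458 = 130.0355 mcg/mL·hr
F = (AUC_ev/D_ev)/(AUC_iv/D_iv) = (130.0355/40)/(329.06/10) = 3.2508875/32.906 = 0.0988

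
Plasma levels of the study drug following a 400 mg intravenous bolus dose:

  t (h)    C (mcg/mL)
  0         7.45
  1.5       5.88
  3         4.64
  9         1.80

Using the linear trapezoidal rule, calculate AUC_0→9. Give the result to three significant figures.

Trapezoidal AUC_0→9:
  [0→1.5]: (7.45+5.88)/2 × 1.5 = 9.9975
  [1.5→3]: (5.88+4.64)/2 × 1.5 = 7.89
  [3→9]: (4.64+1.80)/2 × 6 = 19.32
  Sum = 37.2075 mcg/mL·h

AUC = 37.2 mcg/mL·h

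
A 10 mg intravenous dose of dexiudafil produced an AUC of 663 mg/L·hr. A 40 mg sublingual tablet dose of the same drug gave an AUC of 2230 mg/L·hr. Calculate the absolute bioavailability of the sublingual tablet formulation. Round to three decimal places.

F = 0.841

F = (AUC_ev / D_ev) / (AUC_iv / D_iv)
  = (2230/40) / (663/10)
  = 55.75 / 66.3 = 0.8409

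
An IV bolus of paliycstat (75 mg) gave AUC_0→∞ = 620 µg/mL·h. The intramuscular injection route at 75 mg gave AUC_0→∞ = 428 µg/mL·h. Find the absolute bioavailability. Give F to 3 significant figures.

F = (AUC_ev / D_ev) / (AUC_iv / D_iv)
  = (428/75) / (620/75)
  = 5.70667 / 8.26667 = 0.6903

F = 0.690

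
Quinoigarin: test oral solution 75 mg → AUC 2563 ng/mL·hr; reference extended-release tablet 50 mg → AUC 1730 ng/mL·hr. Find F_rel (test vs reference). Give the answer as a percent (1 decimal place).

F_rel = (AUC_test/D_test) / (AUC_ref/D_ref)
      = (2563/75) / (1730/50)
      = 34.1733 / 34.6 = 0.9877 = 98.77%

F_rel = 98.8%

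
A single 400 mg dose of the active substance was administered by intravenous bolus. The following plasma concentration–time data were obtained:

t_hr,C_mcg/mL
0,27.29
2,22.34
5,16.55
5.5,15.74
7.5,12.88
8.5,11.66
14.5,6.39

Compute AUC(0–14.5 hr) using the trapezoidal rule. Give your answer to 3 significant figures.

Trapezoidal AUC_0→14.5:
  [0→2]: (27.29+22.34)/2 × 2 = 49.63
  [2→5]: (22.34+16.55)/2 × 3 = 58.335
  [5→5.5]: (16.55+15.74)/2 × 0.5 = 8.0725
  [5.5→7.5]: (15.74+12.88)/2 × 2 = 28.62
  [7.5→8.5]: (12.88+11.66)/2 × 1 = 12.27
  [8.5→14.5]: (11.66+6.39)/2 × 6 = 54.15
  Sum = 211.0775 mcg/mL·hr

AUC = 211 mcg/mL·hr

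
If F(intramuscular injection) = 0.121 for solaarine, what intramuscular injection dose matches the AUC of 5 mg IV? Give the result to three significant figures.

For equal systemic exposure: F × D_ev = D_iv
D_ev = D_iv / F = 5 / 0.121 = 41.3223 mg

D_intramuscular = 41.3 mg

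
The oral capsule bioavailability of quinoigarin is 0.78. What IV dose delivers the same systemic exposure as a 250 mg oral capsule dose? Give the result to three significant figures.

D_iv = 195 mg

Systemic exposure from an extravascular dose = F × D_ev, so the equivalent IV dose is F × D_ev.
D_iv = F × D_ev = 0.78 × 250 = 195 mg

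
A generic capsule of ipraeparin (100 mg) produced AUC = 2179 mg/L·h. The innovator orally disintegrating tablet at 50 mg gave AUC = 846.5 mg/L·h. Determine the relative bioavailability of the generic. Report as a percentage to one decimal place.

F_rel = (AUC_test/D_test) / (AUC_ref/D_ref)
      = (2179/100) / (846.5/50)
      = 21.79 / 16.93 = 1.2871 = 128.71%

F_rel = 128.7%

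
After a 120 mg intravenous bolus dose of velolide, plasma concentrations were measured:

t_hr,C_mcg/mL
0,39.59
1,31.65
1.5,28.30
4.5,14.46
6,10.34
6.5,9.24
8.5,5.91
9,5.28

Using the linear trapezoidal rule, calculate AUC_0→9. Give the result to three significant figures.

AUC = 156 mcg/mL·hr

Trapezoidal AUC_0→9:
  [0→1]: (39.59+31.65)/2 × 1 = 35.62
  [1→1.5]: (31.65+28.30)/2 × 0.5 = 14.9875
  [1.5→4.5]: (28.30+14.46)/2 × 3 = 64.14
  [4.5→6]: (14.46+10.34)/2 × 1.5 = 18.6
  [6→6.5]: (10.34+9.24)/2 × 0.5 = 4.895
  [6.5→8.5]: (9.24+5.91)/2 × 2 = 15.15
  [8.5→9]: (5.91+5.28)/2 × 0.5 = 2.7975
  Sum = 156.19 mcg/mL·hr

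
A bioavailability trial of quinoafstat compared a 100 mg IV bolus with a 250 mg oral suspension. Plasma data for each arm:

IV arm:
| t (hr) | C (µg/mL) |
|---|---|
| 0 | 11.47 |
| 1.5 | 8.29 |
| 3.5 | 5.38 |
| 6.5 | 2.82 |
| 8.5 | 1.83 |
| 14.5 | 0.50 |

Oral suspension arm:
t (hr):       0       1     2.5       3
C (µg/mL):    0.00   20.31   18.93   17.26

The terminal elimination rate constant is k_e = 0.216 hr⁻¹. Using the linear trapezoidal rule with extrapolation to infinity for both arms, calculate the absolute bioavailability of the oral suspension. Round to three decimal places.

Trapezoidal AUC_0→14.5 (IV):
  [0→1.5]: (11.47+8.29)/2 × 1.5 = 14.82
  [1.5→3.5]: (8.29+5.38)/2 × 2 = 13.67
  [3.5→6.5]: (5.38+2.82)/2 × 3 = 12.3
  [6.5→8.5]: (2.82+1.83)/2 × 2 = 4.65
  [8.5→14.5]: (1.83+0.50)/2 × 6 = 6.99
  Sum = 52.43 µg/mL·hr
IV tail: 0.50/0.216 = 2.315; AUC_iv,0→∞ = 52.43 + 2.315 = 54.745 µg/mL·hr
Trapezoidal AUC_0→3 (oral suspension):
  [0→1]: (0.00+20.31)/2 × 1 = 10.155
  [1→2.5]: (20.31+18.93)/2 × 1.5 = 29.43
  [2.5→3]: (18.93+17.26)/2 × 0.5 = 9.0475
  Sum = 48.6325 µg/mL·hr
oral suspension tail: 17.26/0.216 = 79.907; AUC_ev,0→∞ = 48.6325 + 79.907 = 128.5395 µg/mL·hr
F = (AUC_ev/D_ev)/(AUC_iv/D_iv) = (128.5395/250)/(54.745/100) = 0.514158/0.54745 = 0.9392

F = 0.939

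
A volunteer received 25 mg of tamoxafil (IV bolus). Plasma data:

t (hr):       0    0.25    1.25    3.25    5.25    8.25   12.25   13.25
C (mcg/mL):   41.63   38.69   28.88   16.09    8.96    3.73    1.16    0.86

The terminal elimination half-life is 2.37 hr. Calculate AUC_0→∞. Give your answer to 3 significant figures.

AUC = 147 mcg/mL·hr

Trapezoidal AUC_0→13.25:
  [0→0.25]: (41.63+38.69)/2 × 0.25 = 10.04
  [0.25→1.25]: (38.69+28.88)/2 × 1 = 33.785
  [1.25→3.25]: (28.88+16.09)/2 × 2 = 44.97
  [3.25→5.25]: (16.09+8.96)/2 × 2 = 25.05
  [5.25→8.25]: (8.96+3.73)/2 × 3 = 19.035
  [8.25→12.25]: (3.73+1.16)/2 × 4 = 9.78
  [12.25→13.25]: (1.16+0.86)/2 × 1 = 1.01
  Sum = 143.67 mcg/mL·hr
k_e = ln2 / t½ = 0.693147 / 2.37 = 0.2925 hr^-1
Extrapolated tail: C_last / k_e = 0.86 / 0.2925 = 2.940
AUC_0→∞ = 143.67 + 2.940 = 146.61 mcg/mL·hr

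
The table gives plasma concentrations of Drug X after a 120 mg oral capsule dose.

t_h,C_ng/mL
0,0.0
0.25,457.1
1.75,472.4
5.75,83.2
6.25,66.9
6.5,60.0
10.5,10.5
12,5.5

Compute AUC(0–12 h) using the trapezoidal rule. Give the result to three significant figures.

AUC = 2070 ng/mL·h

Trapezoidal AUC_0→12:
  [0→0.25]: (0.0+457.1)/2 × 0.25 = 57.1375
  [0.25→1.75]: (457.1+472.4)/2 × 1.5 = 697.125
  [1.75→5.75]: (472.4+83.2)/2 × 4 = 1111.2
  [5.75→6.25]: (83.2+66.9)/2 × 0.5 = 37.525
  [6.25→6.5]: (66.9+60.0)/2 × 0.25 = 15.8625
  [6.5→10.5]: (60.0+10.5)/2 × 4 = 141.0
  [10.5→12]: (10.5+5.5)/2 × 1.5 = 12.0
  Sum = 2071.85 ng/mL·h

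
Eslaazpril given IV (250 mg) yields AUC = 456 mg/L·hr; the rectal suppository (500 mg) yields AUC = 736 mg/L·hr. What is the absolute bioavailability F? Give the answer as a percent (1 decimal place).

F = 80.7%

F = (AUC_ev / D_ev) / (AUC_iv / D_iv)
  = (736/500) / (456/250)
  = 1.472 / 1.824 = 0.8070
  = 80.70%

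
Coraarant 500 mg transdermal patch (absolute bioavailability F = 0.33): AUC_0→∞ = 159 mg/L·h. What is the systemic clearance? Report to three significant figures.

CL = F × Dose / AUC_0→∞
   = 0.33 × 500 / 159 = 1.03774 L/h

CL = 1.04 L/h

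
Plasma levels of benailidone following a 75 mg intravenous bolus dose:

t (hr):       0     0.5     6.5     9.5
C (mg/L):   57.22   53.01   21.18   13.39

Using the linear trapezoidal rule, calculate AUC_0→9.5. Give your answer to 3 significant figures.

AUC = 302 mg/L·hr

Trapezoidal AUC_0→9.5:
  [0→0.5]: (57.22+53.01)/2 × 0.5 = 27.5575
  [0.5→6.5]: (53.01+21.18)/2 × 6 = 222.57
  [6.5→9.5]: (21.18+13.39)/2 × 3 = 51.855
  Sum = 301.9825 mg/L·hr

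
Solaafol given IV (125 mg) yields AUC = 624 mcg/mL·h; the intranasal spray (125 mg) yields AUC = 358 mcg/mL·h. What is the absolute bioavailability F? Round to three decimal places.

F = 0.574

F = (AUC_ev / D_ev) / (AUC_iv / D_iv)
  = (358/125) / (624/125)
  = 2.864 / 4.992 = 0.5737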